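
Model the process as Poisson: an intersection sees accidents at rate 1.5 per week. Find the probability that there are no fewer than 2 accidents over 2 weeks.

0.8009

Over the interval, μ = 1.5 × 2 = 3 (2 weeks).
P(N ≥ 2) = 1 − P(N ≤ 1) = 1 − Σ_{j=0}^{1} e^(−μ) μ^j/j! ≈ 0.8009.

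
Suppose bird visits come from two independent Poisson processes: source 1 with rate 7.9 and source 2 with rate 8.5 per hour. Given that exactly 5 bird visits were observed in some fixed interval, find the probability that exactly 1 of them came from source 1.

0.1738

Given the total, each event is independently from source 1 with probability p = λ_1/(λ_1+λ_2) = 7.9/16.4 ≈ 0.4817.
So K ~ Binomial(5, 7.9/16.4): P(K = 1) = C(5,1) · (7.9/16.4)^1 · (8.5/16.4)^4 ≈ 0.1738.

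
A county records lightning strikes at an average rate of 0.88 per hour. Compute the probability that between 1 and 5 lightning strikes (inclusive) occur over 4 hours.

Over the interval, μ = 0.88 × 4 = 3.52 (4 hours).
P(1 ≤ N ≤ 5) = Σ_{j=1}^{5} e^(−3.52) · 3.52^j/j! ≈ 0.8254.

0.8254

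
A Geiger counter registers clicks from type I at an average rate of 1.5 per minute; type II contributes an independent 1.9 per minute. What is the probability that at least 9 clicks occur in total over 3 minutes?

Independent Poisson processes superpose: combined rate λ = 1.5 + 1.9 = 3.4 per minute.
Over the interval, μ = 3.4 × 3 = 10.2 (3 minutes).
P(N ≥ 9) = 1 − P(N ≤ 8) ≈ 0.6892.

0.6892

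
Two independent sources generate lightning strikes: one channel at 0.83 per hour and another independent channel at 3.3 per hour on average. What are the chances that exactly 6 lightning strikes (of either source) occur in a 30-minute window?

Independent Poisson processes superpose: combined rate λ = 0.83 + 3.3 = 4.13 per hour.
Over the interval, μ = 4.13 × 0.5 = 2.065 (a 30-minute window = 0.5 hours).
P(N = 6) = e^(−2.065) · 2.065^6/6! ≈ 0.0137.

0.0137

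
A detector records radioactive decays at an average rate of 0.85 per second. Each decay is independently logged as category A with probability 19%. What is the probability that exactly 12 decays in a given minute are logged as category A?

Thinning: the decays that are logged as category A themselves form a Poisson process with rate 0.19 × 0.85 = 0.1615 per second.
Over the interval, μ = 0.1615 × 60 = 9.69 (a minute = 60 seconds).
P(N = 12) = e^(−9.69) · 9.69^12/12! ≈ 0.0886.

0.0886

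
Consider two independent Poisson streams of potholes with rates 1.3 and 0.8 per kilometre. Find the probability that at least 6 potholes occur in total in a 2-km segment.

0.2469

Independent Poisson processes superpose: combined rate λ = 1.3 + 0.8 = 2.1 per kilometre.
Over the interval, μ = 2.1 × 2 = 4.2 (a 2-km segment = 2 kilometres).
P(N ≥ 6) = 1 − P(N ≤ 5) ≈ 0.2469.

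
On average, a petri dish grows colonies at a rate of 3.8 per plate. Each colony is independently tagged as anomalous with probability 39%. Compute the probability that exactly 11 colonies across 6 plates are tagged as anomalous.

Thinning: the colonies that are tagged as anomalous themselves form a Poisson process with rate 0.39 × 3.8 = 1.482 per plate.
Over the interval, μ = 1.482 × 6 = 8.892 (6 plates).
P(N = 11) = e^(−8.892) · 8.892^11/11! ≈ 0.0946.

0.0946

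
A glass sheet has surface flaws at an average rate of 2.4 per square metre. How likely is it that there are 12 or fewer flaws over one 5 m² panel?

0.5760

Over the interval, μ = 2.4 × 5 = 12 (a 5 m² panel = 5 square metres).
P(N ≤ 12) = Σ_{j=0}^{12} e^(−μ) μ^j/j! ≈ 0.5760.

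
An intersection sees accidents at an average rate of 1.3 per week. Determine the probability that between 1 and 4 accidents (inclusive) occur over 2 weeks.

0.8031

Over the interval, μ = 1.3 × 2 = 2.6 (2 weeks).
P(1 ≤ N ≤ 4) = Σ_{j=1}^{4} e^(−2.6) · 2.6^j/j! ≈ 0.8031.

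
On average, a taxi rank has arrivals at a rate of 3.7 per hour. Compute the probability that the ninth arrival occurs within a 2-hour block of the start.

Over the interval, μ = 3.7 × 2 = 7.4 (a 2-hour block = 2 hours).
The ninth arrival falls in the interval iff at least 9 events occur there: P(S_9 ≤ t) = P(N ≥ 9) = 1 − P(N ≤ 8) ≈ 0.3243.

0.3243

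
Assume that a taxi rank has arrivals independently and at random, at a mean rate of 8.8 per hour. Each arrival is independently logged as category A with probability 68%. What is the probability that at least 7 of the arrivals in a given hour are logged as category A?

0.3911

Thinning: the arrivals that are logged as category A themselves form a Poisson process with rate 0.68 × 8.8 = 5.984 per hour.
So μ = 5.984.
P(N ≥ 7) = 1 − P(N ≤ 6) ≈ 0.3911.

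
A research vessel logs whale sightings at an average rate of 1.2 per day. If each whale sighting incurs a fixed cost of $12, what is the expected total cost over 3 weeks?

$302.4

E[N] = 1.2 × 21 = 25.2 (3 weeks = 21 days); E[cost] = 25.2 × $12 = $302.4.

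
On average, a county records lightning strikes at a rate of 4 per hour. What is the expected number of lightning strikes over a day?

E[N] = λt = 4 × 24 = 96 (a day = 24 hours).

96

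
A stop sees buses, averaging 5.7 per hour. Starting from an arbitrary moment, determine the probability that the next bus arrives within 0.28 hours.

Inter-arrival times are exponential with rate λ = 5.7 per hour.
P(T ≤ 0.28) = 1 − e^(−λt) = 1 − e^(−5.7 × 0.28) = 1 − e^(−1.596) ≈ 0.7973.

0.7973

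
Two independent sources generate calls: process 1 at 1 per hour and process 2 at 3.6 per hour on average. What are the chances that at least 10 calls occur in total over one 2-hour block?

Independent Poisson processes superpose: combined rate λ = 1 + 3.6 = 4.6 per hour.
Over the interval, μ = 4.6 × 2 = 9.2 (a 2-hour block = 2 hours).
P(N ≥ 10) = 1 − P(N ≤ 9) ≈ 0.4389.

0.4389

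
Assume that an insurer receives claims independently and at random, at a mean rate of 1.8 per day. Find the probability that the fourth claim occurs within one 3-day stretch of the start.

Over the interval, μ = 1.8 × 3 = 5.4 (a 3-day stretch = 3 days).
The fourth arrival falls in the interval iff at least 4 events occur there: P(S_4 ≤ t) = P(N ≥ 4) = 1 − P(N ≤ 3) ≈ 0.7867.

0.7867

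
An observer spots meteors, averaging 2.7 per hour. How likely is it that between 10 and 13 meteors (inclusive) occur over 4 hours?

0.4369

Over the interval, μ = 2.7 × 4 = 10.8 (4 hours).
P(10 ≤ N ≤ 13) = Σ_{j=10}^{13} e^(−10.8) · 10.8^j/j! ≈ 0.4369.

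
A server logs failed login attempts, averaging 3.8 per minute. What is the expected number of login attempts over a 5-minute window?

E[N] = λt = 3.8 × 5 = 19 (a 5-minute window = 5 minutes).

19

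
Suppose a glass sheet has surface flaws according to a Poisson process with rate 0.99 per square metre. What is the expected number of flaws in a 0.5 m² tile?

E[N] = λt = 0.99 × 0.5 = 0.495 (a 0.5 m² tile = 0.5 square metres).

0.495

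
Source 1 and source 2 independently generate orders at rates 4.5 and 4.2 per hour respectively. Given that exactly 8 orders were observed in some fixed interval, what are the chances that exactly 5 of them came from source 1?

Given the total, each event is independently from source 1 with probability p = λ_1/(λ_1+λ_2) = 4.5/8.7 ≈ 0.5172.
So K ~ Binomial(8, 4.5/8.7): P(K = 5) = C(8,5) · (4.5/8.7)^5 · (4.2/8.7)^3 ≈ 0.2333.

0.2333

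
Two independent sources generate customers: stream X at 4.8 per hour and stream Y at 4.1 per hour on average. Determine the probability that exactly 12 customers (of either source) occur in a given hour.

0.0703

Independent Poisson processes superpose: combined rate λ = 4.8 + 4.1 = 8.9 per hour.
So μ = 8.9.
P(N = 12) = e^(−8.9) · 8.9^12/12! ≈ 0.0703.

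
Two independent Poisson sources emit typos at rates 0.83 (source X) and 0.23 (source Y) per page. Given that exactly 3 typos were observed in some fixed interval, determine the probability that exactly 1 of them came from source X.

Given the total, each event is independently from source X with probability p = λ_X/(λ_X+λ_Y) = 0.83/1.06 ≈ 0.7830.
So K ~ Binomial(3, 0.83/1.06): P(K = 1) = C(3,1) · (0.83/1.06)^1 · (0.23/1.06)^2 ≈ 0.1106.

0.1106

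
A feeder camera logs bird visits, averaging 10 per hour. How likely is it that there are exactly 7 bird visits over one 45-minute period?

Over the interval, μ = 10 × 0.75 = 7.5 (a 45-minute period = 0.75 hours).
P(N = 7) = e^(−μ) μ^7/7! = e^(−7.5) · 7.5^7/5040 ≈ 0.1465.

0.1465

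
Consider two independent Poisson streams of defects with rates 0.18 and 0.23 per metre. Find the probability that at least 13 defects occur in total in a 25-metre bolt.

0.2327

Independent Poisson processes superpose: combined rate λ = 0.18 + 0.23 = 0.41 per metre.
Over the interval, μ = 0.41 × 25 = 10.25 (a 25-metre bolt = 25 metres).
P(N ≥ 13) = 1 − P(N ≤ 12) ≈ 0.2327.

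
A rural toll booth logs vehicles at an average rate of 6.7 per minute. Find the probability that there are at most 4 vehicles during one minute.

0.2022

With mean μ = 6.7 per minute,
P(N ≤ 4) = Σ_{j=0}^{4} e^(−μ) μ^j/j! ≈ 0.2022.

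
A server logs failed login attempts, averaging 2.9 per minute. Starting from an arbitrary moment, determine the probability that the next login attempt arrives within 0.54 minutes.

0.7911

Inter-arrival times are exponential with rate λ = 2.9 per minute.
P(T ≤ 0.54) = 1 − e^(−λt) = 1 − e^(−2.9 × 0.54) = 1 − e^(−1.566) ≈ 0.7911.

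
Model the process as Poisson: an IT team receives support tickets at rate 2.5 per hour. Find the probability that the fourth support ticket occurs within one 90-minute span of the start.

Over the interval, μ = 2.5 × 1.5 = 3.75 (a 90-minute span = 1.5 hours).
The fourth arrival falls in the interval iff at least 4 events occur there: P(S_4 ≤ t) = P(N ≥ 4) = 1 − P(N ≤ 3) ≈ 0.5162.

0.5162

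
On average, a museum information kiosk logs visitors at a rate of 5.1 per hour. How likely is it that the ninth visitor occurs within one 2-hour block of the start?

0.6892

Over the interval, μ = 5.1 × 2 = 10.2 (a 2-hour block = 2 hours).
The ninth arrival falls in the interval iff at least 9 events occur there: P(S_9 ≤ t) = P(N ≥ 9) = 1 − P(N ≤ 8) ≈ 0.6892.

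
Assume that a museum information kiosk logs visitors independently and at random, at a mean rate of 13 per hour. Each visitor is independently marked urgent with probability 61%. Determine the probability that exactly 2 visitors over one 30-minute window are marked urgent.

Thinning: the visitors that are marked urgent themselves form a Poisson process with rate 0.61 × 13 = 7.93 per hour.
Over the interval, μ = 7.93 × 0.5 = 3.965 (a 30-minute window = 0.5 hours).
P(N = 2) = e^(−3.965) · 3.965^2/2! ≈ 0.1491.

0.1491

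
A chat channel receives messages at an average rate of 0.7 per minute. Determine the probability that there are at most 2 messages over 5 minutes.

Over the interval, μ = 0.7 × 5 = 3.5 (5 minutes).
P(N ≤ 2) = Σ_{j=0}^{2} e^(−μ) μ^j/j! ≈ 0.3208.

0.3208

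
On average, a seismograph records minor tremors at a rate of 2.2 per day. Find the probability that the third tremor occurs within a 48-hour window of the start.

Over the interval, μ = 2.2 × 2 = 4.4 (a 48-hour window = 2 days).
The third arrival falls in the interval iff at least 3 events occur there: P(S_3 ≤ t) = P(N ≥ 3) = 1 − P(N ≤ 2) ≈ 0.8149.

0.8149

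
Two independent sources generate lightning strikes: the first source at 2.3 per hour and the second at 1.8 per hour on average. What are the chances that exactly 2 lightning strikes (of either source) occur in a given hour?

Independent Poisson processes superpose: combined rate λ = 2.3 + 1.8 = 4.1 per hour.
So μ = 4.1.
P(N = 2) = e^(−4.1) · 4.1^2/2! ≈ 0.1393.

0.1393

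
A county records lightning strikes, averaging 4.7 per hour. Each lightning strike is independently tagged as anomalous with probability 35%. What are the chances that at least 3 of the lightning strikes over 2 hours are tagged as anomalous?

0.6386

Thinning: the lightning strikes that are tagged as anomalous themselves form a Poisson process with rate 0.35 × 4.7 = 1.645 per hour.
Over the interval, μ = 1.645 × 2 = 3.29 (2 hours).
P(N ≥ 3) = 1 − P(N ≤ 2) ≈ 0.6386.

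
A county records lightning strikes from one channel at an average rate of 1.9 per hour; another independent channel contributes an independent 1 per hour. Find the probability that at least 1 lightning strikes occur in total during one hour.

Independent Poisson processes superpose: combined rate λ = 1.9 + 1 = 2.9 per hour.
So μ = 2.9.
P(N ≥ 1) = 1 − P(N ≤ 0) ≈ 0.9450.

0.9450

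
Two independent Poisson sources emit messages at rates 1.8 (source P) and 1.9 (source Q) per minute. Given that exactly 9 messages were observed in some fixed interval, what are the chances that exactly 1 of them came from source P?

Given the total, each event is independently from source P with probability p = λ_P/(λ_P+λ_Q) = 1.8/3.7 ≈ 0.4865.
So K ~ Binomial(9, 1.8/3.7): P(K = 1) = C(9,1) · (1.8/3.7)^1 · (1.9/3.7)^8 ≈ 0.0212.

0.0212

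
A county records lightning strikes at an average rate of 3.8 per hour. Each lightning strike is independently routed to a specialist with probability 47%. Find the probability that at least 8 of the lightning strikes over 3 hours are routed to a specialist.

Thinning: the lightning strikes that are routed to a specialist themselves form a Poisson process with rate 0.47 × 3.8 = 1.786 per hour.
Over the interval, μ = 1.786 × 3 = 5.358 (3 hours).
P(N ≥ 8) = 1 − P(N ≤ 7) ≈ 0.1733.

0.1733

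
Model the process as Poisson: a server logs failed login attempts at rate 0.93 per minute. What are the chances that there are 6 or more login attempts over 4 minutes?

Over the interval, μ = 0.93 × 4 = 3.72 (4 minutes).
P(N ≥ 6) = 1 − P(N ≤ 5) = 1 − Σ_{j=0}^{5} e^(−μ) μ^j/j! ≈ 0.1728.

0.1728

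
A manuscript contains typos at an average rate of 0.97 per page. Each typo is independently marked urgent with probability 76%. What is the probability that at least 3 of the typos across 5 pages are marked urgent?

0.7122

Thinning: the typos that are marked urgent themselves form a Poisson process with rate 0.76 × 0.97 = 0.7372 per page.
Over the interval, μ = 0.7372 × 5 = 3.686 (5 pages).
P(N ≥ 3) = 1 − P(N ≤ 2) ≈ 0.7122.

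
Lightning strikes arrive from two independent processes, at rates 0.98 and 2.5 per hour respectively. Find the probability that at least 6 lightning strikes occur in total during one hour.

0.1398

Independent Poisson processes superpose: combined rate λ = 0.98 + 2.5 = 3.48 per hour.
So μ = 3.48.
P(N ≥ 6) = 1 − P(N ≤ 5) ≈ 0.1398.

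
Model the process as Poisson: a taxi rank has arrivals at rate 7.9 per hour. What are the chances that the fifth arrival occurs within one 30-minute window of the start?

Over the interval, μ = 7.9 × 0.5 = 3.95 (a 30-minute window = 0.5 hours).
The fifth arrival falls in the interval iff at least 5 events occur there: P(S_5 ≤ t) = P(N ≥ 5) = 1 − P(N ≤ 4) ≈ 0.3614.

0.3614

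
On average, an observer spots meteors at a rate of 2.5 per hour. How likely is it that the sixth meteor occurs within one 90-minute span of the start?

0.1771

Over the interval, μ = 2.5 × 1.5 = 3.75 (a 90-minute span = 1.5 hours).
The sixth arrival falls in the interval iff at least 6 events occur there: P(S_6 ≤ t) = P(N ≥ 6) = 1 − P(N ≤ 5) ≈ 0.1771.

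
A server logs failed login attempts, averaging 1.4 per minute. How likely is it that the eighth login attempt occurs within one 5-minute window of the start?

0.4013

Over the interval, μ = 1.4 × 5 = 7 (a 5-minute window = 5 minutes).
The eighth arrival falls in the interval iff at least 8 events occur there: P(S_8 ≤ t) = P(N ≥ 8) = 1 − P(N ≤ 7) ≈ 0.4013.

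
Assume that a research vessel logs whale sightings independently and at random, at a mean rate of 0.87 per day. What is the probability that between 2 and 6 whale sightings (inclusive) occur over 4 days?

Over the interval, μ = 0.87 × 4 = 3.48 (4 days).
P(2 ≤ N ≤ 6) = Σ_{j=2}^{6} e^(−3.48) · 3.48^j/j! ≈ 0.7982.

0.7982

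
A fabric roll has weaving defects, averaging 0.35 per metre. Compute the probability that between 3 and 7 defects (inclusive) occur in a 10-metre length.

Over the interval, μ = 0.35 × 10 = 3.5 (a 10-metre length = 10 metres).
P(3 ≤ N ≤ 7) = Σ_{j=3}^{7} e^(−3.5) · 3.5^j/j! ≈ 0.6524.

0.6524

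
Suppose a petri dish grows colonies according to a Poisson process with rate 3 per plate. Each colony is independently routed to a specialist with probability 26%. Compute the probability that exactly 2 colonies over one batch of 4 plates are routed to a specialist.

Thinning: the colonies that are routed to a specialist themselves form a Poisson process with rate 0.26 × 3 = 0.78 per plate.
Over the interval, μ = 0.78 × 4 = 3.12 (a batch of 4 plates = 4 plates).
P(N = 2) = e^(−3.12) · 3.12^2/2! ≈ 0.2149.

0.2149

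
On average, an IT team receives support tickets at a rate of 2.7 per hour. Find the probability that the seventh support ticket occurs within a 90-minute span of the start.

0.1159

Over the interval, μ = 2.7 × 1.5 = 4.05 (a 90-minute span = 1.5 hours).
The seventh arrival falls in the interval iff at least 7 events occur there: P(S_7 ≤ t) = P(N ≥ 7) = 1 − P(N ≤ 6) ≈ 0.1159.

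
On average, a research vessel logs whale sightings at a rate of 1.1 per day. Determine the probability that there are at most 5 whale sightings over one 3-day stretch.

Over the interval, μ = 1.1 × 3 = 3.3 (a 3-day stretch = 3 days).
P(N ≤ 5) = Σ_{j=0}^{5} e^(−μ) μ^j/j! ≈ 0.8829.

0.8829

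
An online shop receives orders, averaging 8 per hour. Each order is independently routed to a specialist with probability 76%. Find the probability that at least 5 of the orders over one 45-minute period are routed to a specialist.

Thinning: the orders that are routed to a specialist themselves form a Poisson process with rate 0.76 × 8 = 6.08 per hour.
Over the interval, μ = 6.08 × 0.75 = 4.56 (a 45-minute period = 0.75 hours).
P(N ≥ 5) = 1 − P(N ≤ 4) ≈ 0.4792.

0.4792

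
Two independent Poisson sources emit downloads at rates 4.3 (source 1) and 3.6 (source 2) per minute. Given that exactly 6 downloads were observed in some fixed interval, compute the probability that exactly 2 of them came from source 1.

0.1916

Given the total, each event is independently from source 1 with probability p = λ_1/(λ_1+λ_2) = 4.3/7.9 ≈ 0.5443.
So K ~ Binomial(6, 4.3/7.9): P(K = 2) = C(6,2) · (4.3/7.9)^2 · (3.6/7.9)^4 ≈ 0.1916.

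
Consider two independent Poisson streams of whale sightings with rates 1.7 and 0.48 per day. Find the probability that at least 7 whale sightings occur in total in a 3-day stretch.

Independent Poisson processes superpose: combined rate λ = 1.7 + 0.48 = 2.18 per day.
Over the interval, μ = 2.18 × 3 = 6.54 (a 3-day stretch = 3 days).
P(N ≥ 7) = 1 − P(N ≤ 6) ≈ 0.4798.

0.4798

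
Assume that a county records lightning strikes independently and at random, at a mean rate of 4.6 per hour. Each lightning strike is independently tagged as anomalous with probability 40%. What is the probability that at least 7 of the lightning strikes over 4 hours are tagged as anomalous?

0.6024

Thinning: the lightning strikes that are tagged as anomalous themselves form a Poisson process with rate 0.4 × 4.6 = 1.84 per hour.
Over the interval, μ = 1.84 × 4 = 7.36 (4 hours).
P(N ≥ 7) = 1 − P(N ≤ 6) ≈ 0.6024.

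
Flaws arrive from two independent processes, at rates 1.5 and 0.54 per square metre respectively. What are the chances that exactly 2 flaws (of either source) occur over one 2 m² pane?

0.1407

Independent Poisson processes superpose: combined rate λ = 1.5 + 0.54 = 2.04 per square metre.
Over the interval, μ = 2.04 × 2 = 4.08 (a 2 m² pane = 2 square metres).
P(N = 2) = e^(−4.08) · 4.08^2/2! ≈ 0.1407.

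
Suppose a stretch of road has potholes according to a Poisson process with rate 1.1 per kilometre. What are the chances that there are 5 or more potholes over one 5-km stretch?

0.6425

Over the interval, μ = 1.1 × 5 = 5.5 (a 5-km stretch = 5 kilometres).
P(N ≥ 5) = 1 − P(N ≤ 4) = 1 − Σ_{j=0}^{4} e^(−μ) μ^j/j! ≈ 0.6425.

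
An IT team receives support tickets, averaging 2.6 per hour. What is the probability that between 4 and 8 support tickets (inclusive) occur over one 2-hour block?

Over the interval, μ = 2.6 × 2 = 5.2 (a 2-hour block = 2 hours).
P(4 ≤ N ≤ 8) = Σ_{j=4}^{8} e^(−5.2) · 5.2^j/j! ≈ 0.6800.

0.6800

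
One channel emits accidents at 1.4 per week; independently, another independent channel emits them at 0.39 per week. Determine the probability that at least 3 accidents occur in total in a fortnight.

Independent Poisson processes superpose: combined rate λ = 1.4 + 0.39 = 1.79 per week.
Over the interval, μ = 1.79 × 2 = 3.58 (a fortnight = 2 weeks).
P(N ≥ 3) = 1 − P(N ≤ 2) ≈ 0.6937.

0.6937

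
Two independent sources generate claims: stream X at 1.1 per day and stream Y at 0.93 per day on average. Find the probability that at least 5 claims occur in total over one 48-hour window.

Independent Poisson processes superpose: combined rate λ = 1.1 + 0.93 = 2.03 per day.
Over the interval, μ = 2.03 × 2 = 4.06 (a 48-hour window = 2 days).
P(N ≥ 5) = 1 − P(N ≤ 4) ≈ 0.3829.

0.3829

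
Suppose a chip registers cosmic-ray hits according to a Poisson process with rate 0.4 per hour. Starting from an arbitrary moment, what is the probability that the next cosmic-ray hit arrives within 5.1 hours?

Inter-arrival times are exponential with rate λ = 0.4 per hour.
P(T ≤ 5.1) = 1 − e^(−λt) = 1 − e^(−0.4 × 5.1) = 1 − e^(−2.04) ≈ 0.8700.

0.8700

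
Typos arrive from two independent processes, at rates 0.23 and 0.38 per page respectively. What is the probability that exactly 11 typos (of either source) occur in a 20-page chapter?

0.1123

Independent Poisson processes superpose: combined rate λ = 0.23 + 0.38 = 0.61 per page.
Over the interval, μ = 0.61 × 20 = 12.2 (a 20-page chapter = 20 pages).
P(N = 11) = e^(−12.2) · 12.2^11/11! ≈ 0.1123.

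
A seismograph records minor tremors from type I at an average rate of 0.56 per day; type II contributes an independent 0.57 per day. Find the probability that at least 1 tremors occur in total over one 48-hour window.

0.8956

Independent Poisson processes superpose: combined rate λ = 0.56 + 0.57 = 1.13 per day.
Over the interval, μ = 1.13 × 2 = 2.26 (a 48-hour window = 2 days).
P(N ≥ 1) = 1 − P(N ≤ 0) ≈ 0.8956.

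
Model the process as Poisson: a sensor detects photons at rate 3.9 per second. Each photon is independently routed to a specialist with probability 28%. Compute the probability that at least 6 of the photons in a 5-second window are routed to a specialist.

0.4642

Thinning: the photons that are routed to a specialist themselves form a Poisson process with rate 0.28 × 3.9 = 1.092 per second.
Over the interval, μ = 1.092 × 5 = 5.46 (a 5-second window = 5 seconds).
P(N ≥ 6) = 1 − P(N ≤ 5) ≈ 0.4642.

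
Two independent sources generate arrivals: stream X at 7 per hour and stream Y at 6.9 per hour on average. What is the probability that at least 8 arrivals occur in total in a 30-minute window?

0.3938

Independent Poisson processes superpose: combined rate λ = 7 + 6.9 = 13.9 per hour.
Over the interval, μ = 13.9 × 0.5 = 6.95 (a 30-minute window = 0.5 hours).
P(N ≥ 8) = 1 − P(N ≤ 7) ≈ 0.3938.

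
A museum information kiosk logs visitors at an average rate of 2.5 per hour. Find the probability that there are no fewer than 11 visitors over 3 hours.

Over the interval, μ = 2.5 × 3 = 7.5 (3 hours).
P(N ≥ 11) = 1 − P(N ≤ 10) = 1 − Σ_{j=0}^{10} e^(−μ) μ^j/j! ≈ 0.1378.

0.1378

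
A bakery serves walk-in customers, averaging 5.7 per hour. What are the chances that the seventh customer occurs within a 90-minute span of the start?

0.7491

Over the interval, μ = 5.7 × 1.5 = 8.55 (a 90-minute span = 1.5 hours).
The seventh arrival falls in the interval iff at least 7 events occur there: P(S_7 ≤ t) = P(N ≥ 7) = 1 − P(N ≤ 6) ≈ 0.7491.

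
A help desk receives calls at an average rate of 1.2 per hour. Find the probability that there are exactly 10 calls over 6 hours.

Over the interval, μ = 1.2 × 6 = 7.2 (6 hours).
P(N = 10) = e^(−μ) μ^10/10! = e^(−7.2) · 7.2^10/3628800 ≈ 0.0770.

0.0770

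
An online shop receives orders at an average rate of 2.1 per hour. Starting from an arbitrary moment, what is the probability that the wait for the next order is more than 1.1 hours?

The wait for the next event is exponential with rate λ = 2.1 per hour.
P(T > 1.1) = e^(−λt) = e^(−2.1 × 1.1) = e^(−2.31) ≈ 0.0993.

0.0993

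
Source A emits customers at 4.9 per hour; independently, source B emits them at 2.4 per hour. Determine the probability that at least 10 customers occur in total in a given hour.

0.2012

Independent Poisson processes superpose: combined rate λ = 4.9 + 2.4 = 7.3 per hour.
So μ = 7.3.
P(N ≥ 10) = 1 − P(N ≤ 9) ≈ 0.2012.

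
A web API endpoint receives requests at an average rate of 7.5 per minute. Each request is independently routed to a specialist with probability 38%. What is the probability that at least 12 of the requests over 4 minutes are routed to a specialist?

Thinning: the requests that are routed to a specialist themselves form a Poisson process with rate 0.38 × 7.5 = 2.85 per minute.
Over the interval, μ = 2.85 × 4 = 11.4 (4 minutes).
P(N ≥ 12) = 1 − P(N ≤ 11) ≈ 0.4684.

0.4684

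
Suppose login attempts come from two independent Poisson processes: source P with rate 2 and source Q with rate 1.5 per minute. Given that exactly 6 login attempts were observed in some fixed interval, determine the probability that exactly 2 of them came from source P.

Given the total, each event is independently from source P with probability p = λ_P/(λ_P+λ_Q) = 2/3.5 ≈ 0.5714.
So K ~ Binomial(6, 2/3.5): P(K = 2) = C(6,2) · (2/3.5)^2 · (1.5/3.5)^4 ≈ 0.1652.

0.1652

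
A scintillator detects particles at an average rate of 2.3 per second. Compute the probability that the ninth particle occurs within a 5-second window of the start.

Over the interval, μ = 2.3 × 5 = 11.5 (a 5-second window = 5 seconds).
The ninth arrival falls in the interval iff at least 9 events occur there: P(S_9 ≤ t) = P(N ≥ 9) = 1 − P(N ≤ 8) ≈ 0.8094.

0.8094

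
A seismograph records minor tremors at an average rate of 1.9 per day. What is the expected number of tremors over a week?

13.3

E[N] = λt = 1.9 × 7 = 13.3 (a week = 7 days).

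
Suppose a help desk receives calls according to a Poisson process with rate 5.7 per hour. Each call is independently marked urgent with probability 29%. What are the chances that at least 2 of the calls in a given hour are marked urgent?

0.4920

Thinning: the calls that are marked urgent themselves form a Poisson process with rate 0.29 × 5.7 = 1.653 per hour.
So μ = 1.653.
P(N ≥ 2) = 1 − P(N ≤ 1) ≈ 0.4920.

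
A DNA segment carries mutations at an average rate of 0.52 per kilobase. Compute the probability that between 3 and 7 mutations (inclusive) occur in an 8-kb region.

0.7232

Over the interval, μ = 0.52 × 8 = 4.16 (an 8-kb region = 8 kilobases).
P(3 ≤ N ≤ 7) = Σ_{j=3}^{7} e^(−4.16) · 4.16^j/j! ≈ 0.7232.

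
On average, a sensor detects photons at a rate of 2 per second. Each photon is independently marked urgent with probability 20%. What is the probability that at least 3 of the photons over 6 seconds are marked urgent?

Thinning: the photons that are marked urgent themselves form a Poisson process with rate 0.2 × 2 = 0.4 per second.
Over the interval, μ = 0.4 × 6 = 2.4 (6 seconds).
P(N ≥ 3) = 1 − P(N ≤ 2) ≈ 0.4303.

0.4303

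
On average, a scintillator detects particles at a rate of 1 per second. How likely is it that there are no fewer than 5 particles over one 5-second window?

0.5595

Over the interval, μ = 1 × 5 = 5 (a 5-second window = 5 seconds).
P(N ≥ 5) = 1 − P(N ≤ 4) = 1 − Σ_{j=0}^{4} e^(−μ) μ^j/j! ≈ 0.5595.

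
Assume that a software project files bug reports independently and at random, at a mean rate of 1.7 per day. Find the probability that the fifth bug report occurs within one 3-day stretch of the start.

Over the interval, μ = 1.7 × 3 = 5.1 (a 3-day stretch = 3 days).
The fifth arrival falls in the interval iff at least 5 events occur there: P(S_5 ≤ t) = P(N ≥ 5) = 1 − P(N ≤ 4) ≈ 0.5769.

0.5769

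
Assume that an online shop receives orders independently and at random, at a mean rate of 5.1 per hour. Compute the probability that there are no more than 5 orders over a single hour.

0.5984

With mean μ = 5.1 per hour,
P(N ≤ 5) = Σ_{j=0}^{5} e^(−μ) μ^j/j! ≈ 0.5984.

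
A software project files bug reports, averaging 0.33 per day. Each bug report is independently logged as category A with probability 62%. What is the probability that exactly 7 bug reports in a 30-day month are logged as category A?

0.1406

Thinning: the bug reports that are logged as category A themselves form a Poisson process with rate 0.62 × 0.33 = 0.2046 per day.
Over the interval, μ = 0.2046 × 30 = 6.138 (a 30-day month = 30 days).
P(N = 7) = e^(−6.138) · 6.138^7/7! ≈ 0.1406.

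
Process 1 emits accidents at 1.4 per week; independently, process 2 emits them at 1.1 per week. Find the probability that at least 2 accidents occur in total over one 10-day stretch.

0.8715

Independent Poisson processes superpose: combined rate λ = 1.4 + 1.1 = 2.5 per week.
Over the interval, μ = 2.5 × 10/7 ≈ 3.57143 (a 10-day stretch = 10/7 weeks).
P(N ≥ 2) = 1 − P(N ≤ 1) ≈ 0.8715.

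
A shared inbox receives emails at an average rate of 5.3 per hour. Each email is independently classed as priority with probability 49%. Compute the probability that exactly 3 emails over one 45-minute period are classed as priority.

Thinning: the emails that are classed as priority themselves form a Poisson process with rate 0.49 × 5.3 = 2.597 per hour.
Over the interval, μ = 2.597 × 0.75 = 1.94775 (a 45-minute period = 0.75 hours).
P(N = 3) = e^(−1.94775) · 1.94775^3/3! ≈ 0.1756.

0.1756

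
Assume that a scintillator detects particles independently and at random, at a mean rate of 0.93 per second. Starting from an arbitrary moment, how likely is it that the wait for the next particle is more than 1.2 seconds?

0.3276

The wait for the next event is exponential with rate λ = 0.93 per second.
P(T > 1.2) = e^(−λt) = e^(−0.93 × 1.2) = e^(−1.116) ≈ 0.3276.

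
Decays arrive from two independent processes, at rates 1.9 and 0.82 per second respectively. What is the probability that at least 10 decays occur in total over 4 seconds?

0.6463

Independent Poisson processes superpose: combined rate λ = 1.9 + 0.82 = 2.72 per second.
Over the interval, μ = 2.72 × 4 = 10.88 (4 seconds).
P(N ≥ 10) = 1 − P(N ≤ 9) ≈ 0.6463.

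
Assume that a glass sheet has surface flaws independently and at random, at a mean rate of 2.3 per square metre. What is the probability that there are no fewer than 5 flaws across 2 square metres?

Over the interval, μ = 2.3 × 2 = 4.6 (2 square metres).
P(N ≥ 5) = 1 − P(N ≤ 4) = 1 − Σ_{j=0}^{4} e^(−μ) μ^j/j! ≈ 0.4868.

0.4868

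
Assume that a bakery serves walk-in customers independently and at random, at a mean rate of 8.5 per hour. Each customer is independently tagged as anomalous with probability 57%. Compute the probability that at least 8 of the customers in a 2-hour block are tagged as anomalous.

0.7505

Thinning: the customers that are tagged as anomalous themselves form a Poisson process with rate 0.57 × 8.5 = 4.845 per hour.
Over the interval, μ = 4.845 × 2 = 9.69 (a 2-hour block = 2 hours).
P(N ≥ 8) = 1 − P(N ≤ 7) ≈ 0.7505.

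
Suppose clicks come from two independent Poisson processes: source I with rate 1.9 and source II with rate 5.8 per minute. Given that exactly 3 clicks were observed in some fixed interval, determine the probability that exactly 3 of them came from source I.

Given the total, each event is independently from source I with probability p = λ_I/(λ_I+λ_II) = 1.9/7.7 ≈ 0.2468.
So K ~ Binomial(3, 1.9/7.7): P(K = 3) = C(3,3) · (1.9/7.7)^3 · (5.8/7.7)^0 ≈ 0.0150.

0.0150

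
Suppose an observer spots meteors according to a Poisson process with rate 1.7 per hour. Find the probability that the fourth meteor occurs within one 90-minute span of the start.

0.2532

Over the interval, μ = 1.7 × 1.5 = 2.55 (a 90-minute span = 1.5 hours).
The fourth arrival falls in the interval iff at least 4 events occur there: P(S_4 ≤ t) = P(N ≥ 4) = 1 − P(N ≤ 3) ≈ 0.2532.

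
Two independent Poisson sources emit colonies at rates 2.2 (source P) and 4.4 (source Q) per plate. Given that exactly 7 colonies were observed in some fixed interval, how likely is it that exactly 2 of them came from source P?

Given the total, each event is independently from source P with probability p = λ_P/(λ_P+λ_Q) = 2.2/6.6 ≈ 0.3333.
So K ~ Binomial(7, 2.2/6.6): P(K = 2) = C(7,2) · (2.2/6.6)^2 · (4.4/6.6)^5 ≈ 0.3073.

0.3073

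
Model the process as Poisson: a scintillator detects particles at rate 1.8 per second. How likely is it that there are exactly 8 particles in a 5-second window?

0.1318

Over the interval, μ = 1.8 × 5 = 9 (a 5-second window = 5 seconds).
P(N = 8) = e^(−μ) μ^8/8! = e^(−9) · 9^8/40320 ≈ 0.1318.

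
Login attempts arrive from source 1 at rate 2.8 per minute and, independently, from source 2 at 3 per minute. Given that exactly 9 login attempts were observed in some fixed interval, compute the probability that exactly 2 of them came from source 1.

0.0831

Given the total, each event is independently from source 1 with probability p = λ_1/(λ_1+λ_2) = 2.8/5.8 ≈ 0.4828.
So K ~ Binomial(9, 2.8/5.8): P(K = 2) = C(9,2) · (2.8/5.8)^2 · (3/5.8)^7 ≈ 0.0831.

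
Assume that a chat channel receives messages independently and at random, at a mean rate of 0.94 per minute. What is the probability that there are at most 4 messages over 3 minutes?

Over the interval, μ = 0.94 × 3 = 2.82 (3 minutes).
P(N ≤ 4) = Σ_{j=0}^{4} e^(−μ) μ^j/j! ≈ 0.8445.

0.8445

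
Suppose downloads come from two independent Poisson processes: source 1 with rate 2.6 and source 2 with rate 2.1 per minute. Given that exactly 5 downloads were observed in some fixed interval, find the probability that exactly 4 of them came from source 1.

0.2092

Given the total, each event is independently from source 1 with probability p = λ_1/(λ_1+λ_2) = 2.6/4.7 ≈ 0.5532.
So K ~ Binomial(5, 2.6/4.7): P(K = 4) = C(5,4) · (2.6/4.7)^4 · (2.1/4.7)^1 ≈ 0.2092.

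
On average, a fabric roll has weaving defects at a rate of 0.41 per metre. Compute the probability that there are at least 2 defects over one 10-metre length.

Over the interval, μ = 0.41 × 10 = 4.1 (a 10-metre length = 10 metres).
P(N ≥ 2) = 1 − P(N ≤ 1) = 1 − Σ_{j=0}^{1} e^(−μ) μ^j/j! ≈ 0.9155.

0.9155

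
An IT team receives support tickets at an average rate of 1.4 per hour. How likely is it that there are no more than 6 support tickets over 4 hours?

Over the interval, μ = 1.4 × 4 = 5.6 (4 hours).
P(N ≤ 6) = Σ_{j=0}^{6} e^(−μ) μ^j/j! ≈ 0.6703.

0.6703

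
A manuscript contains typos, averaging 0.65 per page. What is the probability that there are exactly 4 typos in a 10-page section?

Over the interval, μ = 0.65 × 10 = 6.5 (a 10-page section = 10 pages).
P(N = 4) = e^(−μ) μ^4/4! = e^(−6.5) · 6.5^4/24 ≈ 0.1118.

0.1118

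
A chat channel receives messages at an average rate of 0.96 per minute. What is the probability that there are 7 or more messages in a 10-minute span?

Over the interval, μ = 0.96 × 10 = 9.6 (a 10-minute span = 10 minutes).
P(N ≥ 7) = 1 − P(N ≤ 6) = 1 − Σ_{j=0}^{6} e^(−μ) μ^j/j! ≈ 0.8426.

0.8426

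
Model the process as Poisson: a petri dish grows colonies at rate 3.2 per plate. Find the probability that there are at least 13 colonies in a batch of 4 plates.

Over the interval, μ = 3.2 × 4 = 12.8 (a batch of 4 plates = 4 plates).
P(N ≥ 13) = 1 − P(N ≤ 12) = 1 − Σ_{j=0}^{12} e^(−μ) μ^j/j! ≈ 0.5147.

0.5147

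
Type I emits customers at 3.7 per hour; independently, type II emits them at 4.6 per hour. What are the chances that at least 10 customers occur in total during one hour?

Independent Poisson processes superpose: combined rate λ = 3.7 + 4.6 = 8.3 per hour.
So μ = 8.3.
P(N ≥ 10) = 1 − P(N ≤ 9) ≈ 0.3212.

0.3212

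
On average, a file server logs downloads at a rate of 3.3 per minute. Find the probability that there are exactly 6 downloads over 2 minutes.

Over the interval, μ = 3.3 × 2 = 6.6 (2 minutes).
P(N = 6) = e^(−μ) μ^6/6! = e^(−6.6) · 6.6^6/720 ≈ 0.1562.

0.1562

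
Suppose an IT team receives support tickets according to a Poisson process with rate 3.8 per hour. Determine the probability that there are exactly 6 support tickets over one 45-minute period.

0.0431

Over the interval, μ = 3.8 × 0.75 = 2.85 (a 45-minute period = 0.75 hours).
P(N = 6) = e^(−μ) μ^6/6! = e^(−2.85) · 2.85^6/720 ≈ 0.0431.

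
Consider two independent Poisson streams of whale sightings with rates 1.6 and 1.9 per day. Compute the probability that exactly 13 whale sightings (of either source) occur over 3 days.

Independent Poisson processes superpose: combined rate λ = 1.6 + 1.9 = 3.5 per day.
Over the interval, μ = 3.5 × 3 = 10.5 (3 days).
P(N = 13) = e^(−10.5) · 10.5^13/13! ≈ 0.0834.

0.0834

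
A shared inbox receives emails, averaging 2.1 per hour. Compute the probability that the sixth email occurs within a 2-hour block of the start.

0.2469

Over the interval, μ = 2.1 × 2 = 4.2 (a 2-hour block = 2 hours).
The sixth arrival falls in the interval iff at least 6 events occur there: P(S_6 ≤ t) = P(N ≥ 6) = 1 − P(N ≤ 5) ≈ 0.2469.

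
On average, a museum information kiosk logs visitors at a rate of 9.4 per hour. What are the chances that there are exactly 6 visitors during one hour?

0.0793

With mean μ = 9.4 per hour,
P(N = 6) = e^(−μ) μ^6/6! = e^(−9.4) · 9.4^6/720 ≈ 0.0793.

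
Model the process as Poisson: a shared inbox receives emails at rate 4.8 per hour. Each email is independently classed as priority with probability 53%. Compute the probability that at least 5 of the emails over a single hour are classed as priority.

0.1148

Thinning: the emails that are classed as priority themselves form a Poisson process with rate 0.53 × 4.8 = 2.544 per hour.
So μ = 2.544.
P(N ≥ 5) = 1 − P(N ≤ 4) ≈ 0.1148.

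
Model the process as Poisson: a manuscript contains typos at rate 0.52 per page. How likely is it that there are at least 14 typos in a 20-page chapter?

0.1664

Over the interval, μ = 0.52 × 20 = 10.4 (a 20-page chapter = 20 pages).
P(N ≥ 14) = 1 − P(N ≤ 13) = 1 − Σ_{j=0}^{13} e^(−μ) μ^j/j! ≈ 0.1664.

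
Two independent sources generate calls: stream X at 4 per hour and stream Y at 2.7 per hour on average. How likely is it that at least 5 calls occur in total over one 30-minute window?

0.2466

Independent Poisson processes superpose: combined rate λ = 4 + 2.7 = 6.7 per hour.
Over the interval, μ = 6.7 × 0.5 = 3.35 (a 30-minute window = 0.5 hours).
P(N ≥ 5) = 1 − P(N ≤ 4) ≈ 0.2466.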